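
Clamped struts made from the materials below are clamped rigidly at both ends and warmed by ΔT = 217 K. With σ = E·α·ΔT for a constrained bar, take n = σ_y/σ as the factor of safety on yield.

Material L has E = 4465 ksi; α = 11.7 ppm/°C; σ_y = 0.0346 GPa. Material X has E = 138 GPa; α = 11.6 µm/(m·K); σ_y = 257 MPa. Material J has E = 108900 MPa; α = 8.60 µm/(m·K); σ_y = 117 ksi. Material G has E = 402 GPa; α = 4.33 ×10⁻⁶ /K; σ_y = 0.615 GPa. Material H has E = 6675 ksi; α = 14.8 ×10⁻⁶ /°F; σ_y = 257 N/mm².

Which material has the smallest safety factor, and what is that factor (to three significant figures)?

material L, n = 0.443

Per material, after unit conversion:
  material L: E = 30.79, α = 11.7, σ_y = 34.60 → σ = 78.2 MPa, n = 0.443
  material X: E = 138.0, α = 11.6, σ_y = 257.0 → σ = 347 MPa, n = 0.740
  material J: E = 108.9, α = 8.60, σ_y = 806.7 → σ = 203 MPa, n = 3.97
  material G: E = 402.0, α = 4.33, σ_y = 615.0 → σ = 378 MPa, n = 1.63
  material H: E = 46.02, α = 26.6, σ_y = 257.0 → σ = 266 MPa, n = 0.966
The minimum is material L at n = 0.443.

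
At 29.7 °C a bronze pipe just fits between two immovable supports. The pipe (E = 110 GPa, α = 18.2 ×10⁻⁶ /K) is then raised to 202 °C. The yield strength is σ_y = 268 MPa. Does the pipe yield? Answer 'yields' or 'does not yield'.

yields

ΔT = 172.3 K. Constrained thermal stress σ = E·α·ΔT = 110.0×10³ MPa × 18.2×10⁻⁶ × 172.3 = 345 MPa (compressive).
Compare to σ_y = 268 MPa: σ ≥ σ_y, so it yields.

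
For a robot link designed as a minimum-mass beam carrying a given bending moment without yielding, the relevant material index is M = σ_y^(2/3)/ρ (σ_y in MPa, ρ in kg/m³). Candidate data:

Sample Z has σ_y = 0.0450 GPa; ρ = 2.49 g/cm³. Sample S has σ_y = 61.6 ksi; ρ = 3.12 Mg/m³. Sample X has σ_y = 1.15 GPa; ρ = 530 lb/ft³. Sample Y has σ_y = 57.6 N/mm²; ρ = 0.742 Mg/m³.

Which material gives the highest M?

In SI units:
  sample Z: σ_y = 45.00 MPa, ρ = 2490 kg/m³
  sample S: σ_y = 424.7 MPa, ρ = 3120 kg/m³
  sample X: σ_y = 1150 MPa, ρ = 8490 kg/m³
  sample Y: σ_y = 57.60 MPa, ρ = 742.0 kg/m³
  sample Y: M = 20.1×10⁻³
  sample S: M = 18.1×10⁻³
  sample X: M = 12.9×10⁻³
  sample Z: M = 5.08×10⁻³
The maximum is for sample Y.

sample Y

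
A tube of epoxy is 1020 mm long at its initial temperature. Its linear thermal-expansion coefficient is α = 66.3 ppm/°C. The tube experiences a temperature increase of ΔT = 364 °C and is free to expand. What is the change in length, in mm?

ΔL = α·L₀·ΔT = 66.3×10⁻⁶ × 1020 mm × 364.0 K = 24.6 mm.

24.6 mm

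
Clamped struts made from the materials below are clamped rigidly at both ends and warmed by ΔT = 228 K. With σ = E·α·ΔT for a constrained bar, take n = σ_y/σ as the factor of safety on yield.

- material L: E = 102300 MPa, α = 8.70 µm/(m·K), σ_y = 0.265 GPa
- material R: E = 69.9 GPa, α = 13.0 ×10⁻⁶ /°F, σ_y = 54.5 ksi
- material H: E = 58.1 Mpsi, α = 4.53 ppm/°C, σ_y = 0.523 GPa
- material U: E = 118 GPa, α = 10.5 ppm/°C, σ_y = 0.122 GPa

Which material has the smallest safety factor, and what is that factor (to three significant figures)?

material U, n = 0.432

In consistent units (E in GPa, α in ×10⁻⁶/K, σ_y in MPa):
  material L: E = 102.3, α = 8.70, σ_y = 265.0 → σ = 203 MPa, n = 1.31
  material R: E = 69.90, α = 23.4, σ_y = 375.8 → σ = 373 MPa, n = 1.01
  material H: E = 400.6, α = 4.53, σ_y = 523.0 → σ = 414 MPa, n = 1.26
  material U: E = 118.0, α = 10.5, σ_y = 122.0 → σ = 282 MPa, n = 0.432
Material U has the lowest safety factor, n = 0.432.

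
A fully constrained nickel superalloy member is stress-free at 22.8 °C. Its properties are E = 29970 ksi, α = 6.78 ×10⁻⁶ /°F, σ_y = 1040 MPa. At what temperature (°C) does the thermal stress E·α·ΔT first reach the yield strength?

435 °C

E = 29970 ksi = 206.6 GPa.
α = 6.78×10⁻⁶/°F × 9/5 = 12.2×10⁻⁶/K.
E·α·ΔT = 1040 MPa ⇒ ΔT = 1040 / (206.6×10³ × 12.2×10⁻⁶) = 412.4 K.
T = 22.8 + 412.4 = 435.2 °C.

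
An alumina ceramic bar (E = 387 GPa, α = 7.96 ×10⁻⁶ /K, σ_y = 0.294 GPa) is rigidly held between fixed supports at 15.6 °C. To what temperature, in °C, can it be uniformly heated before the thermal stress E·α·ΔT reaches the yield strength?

σ_y = 0.294 GPa = 294.0 MPa.
E·α·ΔT = 294.0 MPa ⇒ ΔT = 294.0 / (387.0×10³ × 7.96×10⁻⁶) = 95.44 K.
T = 15.6 + 95.44 = 111.0 °C.

111 °C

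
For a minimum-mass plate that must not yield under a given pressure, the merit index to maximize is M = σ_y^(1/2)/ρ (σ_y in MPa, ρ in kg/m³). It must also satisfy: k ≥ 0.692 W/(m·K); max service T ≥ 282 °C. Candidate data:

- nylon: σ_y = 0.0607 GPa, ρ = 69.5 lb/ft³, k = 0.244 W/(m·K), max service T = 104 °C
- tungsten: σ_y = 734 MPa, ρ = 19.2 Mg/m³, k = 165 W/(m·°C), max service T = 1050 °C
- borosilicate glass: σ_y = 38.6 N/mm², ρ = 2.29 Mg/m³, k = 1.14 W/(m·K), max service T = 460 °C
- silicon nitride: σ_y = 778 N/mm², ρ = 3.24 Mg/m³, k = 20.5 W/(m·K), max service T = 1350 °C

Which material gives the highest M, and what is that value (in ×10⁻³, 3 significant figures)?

Screen on constraints: k ≥ 0.692 W/(m·K); max service T ≥ 282 °C. Survivors: tungsten, borosilicate glass, silicon nitride.
After converting to SI:
  tungsten: σ_y = 734.0 MPa, ρ = 19200 kg/m³
  borosilicate glass: σ_y = 38.60 MPa, ρ = 2290 kg/m³
  silicon nitride: σ_y = 778.0 MPa, ρ = 3240 kg/m³
  silicon nitride: M = 8.61×10⁻³
  borosilicate glass: M = 2.71×10⁻³
  tungsten: M = 1.41×10⁻³
Silicon nitride has the largest M.

silicon nitride, M = 8.61×10⁻³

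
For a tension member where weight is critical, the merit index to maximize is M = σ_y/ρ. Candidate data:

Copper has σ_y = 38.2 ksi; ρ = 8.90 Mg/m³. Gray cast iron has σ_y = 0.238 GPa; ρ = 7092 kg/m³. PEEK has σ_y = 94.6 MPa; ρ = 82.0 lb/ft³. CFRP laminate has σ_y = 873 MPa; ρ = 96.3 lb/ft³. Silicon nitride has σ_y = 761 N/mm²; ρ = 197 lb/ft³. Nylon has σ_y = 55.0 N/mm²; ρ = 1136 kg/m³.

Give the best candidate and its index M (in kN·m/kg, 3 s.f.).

After converting to SI:
  copper: σ_y = 263.4 MPa, ρ = 8900 kg/m³
  gray cast iron: σ_y = 238.0 MPa, ρ = 7092 kg/m³
  PEEK: σ_y = 94.60 MPa, ρ = 1314 kg/m³
  CFRP laminate: σ_y = 873.0 MPa, ρ = 1543 kg/m³
  silicon nitride: σ_y = 761.0 MPa, ρ = 3156 kg/m³
  nylon: σ_y = 55.00 MPa, ρ = 1136 kg/m³
  CFRP laminate: M = 566 kN·m/kg
  silicon nitride: M = 241 kN·m/kg
  PEEK: M = 72.0 kN·m/kg
  nylon: M = 48.4 kN·m/kg
  gray cast iron: M = 33.6 kN·m/kg
  copper: M = 29.6 kN·m/kg
CFRP laminate ranks first.

CFRP laminate, M = 566 kN·m/kg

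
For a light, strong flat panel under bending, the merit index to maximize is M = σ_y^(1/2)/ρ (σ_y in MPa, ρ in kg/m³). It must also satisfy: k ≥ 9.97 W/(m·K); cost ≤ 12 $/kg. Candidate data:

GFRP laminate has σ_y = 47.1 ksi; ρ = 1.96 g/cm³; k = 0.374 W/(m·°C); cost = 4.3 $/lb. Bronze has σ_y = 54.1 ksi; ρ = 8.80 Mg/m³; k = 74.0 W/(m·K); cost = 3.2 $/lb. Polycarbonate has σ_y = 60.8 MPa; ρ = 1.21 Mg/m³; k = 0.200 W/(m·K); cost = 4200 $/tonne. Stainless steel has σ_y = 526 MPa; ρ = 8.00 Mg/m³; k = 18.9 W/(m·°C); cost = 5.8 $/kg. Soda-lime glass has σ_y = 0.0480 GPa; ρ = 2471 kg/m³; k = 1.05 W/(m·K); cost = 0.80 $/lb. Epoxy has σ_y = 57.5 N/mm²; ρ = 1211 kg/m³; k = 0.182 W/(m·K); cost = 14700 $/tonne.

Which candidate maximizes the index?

Screen on constraints: k ≥ 9.97 W/(m·K); cost ≤ 12 $/kg. Survivors: bronze, stainless steel.
Convert each candidate to consistent units, then evaluate M:
  bronze: σ_y = 373.0 MPa, ρ = 8800 kg/m³
  stainless steel: σ_y = 526.0 MPa, ρ = 8000 kg/m³
  stainless steel: M = 2.87×10⁻³
  bronze: M = 2.19×10⁻³
Highest index: stainless steel.

stainless steel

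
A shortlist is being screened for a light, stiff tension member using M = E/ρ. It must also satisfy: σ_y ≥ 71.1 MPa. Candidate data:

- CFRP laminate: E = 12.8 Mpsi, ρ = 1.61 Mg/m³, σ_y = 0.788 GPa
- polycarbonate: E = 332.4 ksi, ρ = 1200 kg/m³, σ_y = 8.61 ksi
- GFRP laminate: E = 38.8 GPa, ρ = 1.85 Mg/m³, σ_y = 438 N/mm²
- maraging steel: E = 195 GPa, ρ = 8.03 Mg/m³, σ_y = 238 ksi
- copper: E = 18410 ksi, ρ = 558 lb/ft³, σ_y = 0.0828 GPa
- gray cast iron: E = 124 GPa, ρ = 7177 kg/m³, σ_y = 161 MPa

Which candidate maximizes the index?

CFRP laminate

Screen on constraints: σ_y ≥ 71.1 MPa. Survivors: CFRP laminate, GFRP laminate, maraging steel, copper, gray cast iron.
After converting to SI:
  CFRP laminate: E = 88.25 GPa, ρ = 1610 kg/m³
  GFRP laminate: E = 38.80 GPa, ρ = 1850 kg/m³
  maraging steel: E = 195.0 GPa, ρ = 8030 kg/m³
  copper: E = 126.9 GPa, ρ = 8938 kg/m³
  gray cast iron: E = 124.0 GPa, ρ = 7177 kg/m³
  CFRP laminate: M = 54.8 MN·m/kg
  maraging steel: M = 24.3 MN·m/kg
  GFRP laminate: M = 21.0 MN·m/kg
  gray cast iron: M = 17.3 MN·m/kg
  copper: M = 14.2 MN·m/kg
CFRP laminate has the largest M.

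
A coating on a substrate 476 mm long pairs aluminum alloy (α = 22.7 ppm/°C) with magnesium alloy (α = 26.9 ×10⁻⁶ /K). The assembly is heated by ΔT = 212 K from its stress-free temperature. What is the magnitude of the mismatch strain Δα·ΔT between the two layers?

8.90×10⁻⁴

Δα = |22.7 − 26.9|×10⁻⁶/K = 4.20×10⁻⁶/K.
Mismatch strain = Δα·ΔT = 4.20×10⁻⁶ × 212.0 = 8.90×10⁻⁴.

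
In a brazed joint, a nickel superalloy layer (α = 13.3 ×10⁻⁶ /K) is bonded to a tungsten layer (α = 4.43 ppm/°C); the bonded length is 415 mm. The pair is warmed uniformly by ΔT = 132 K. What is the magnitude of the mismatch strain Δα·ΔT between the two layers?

Δα = |13.3 − 4.43|×10⁻⁶/K = 8.87×10⁻⁶/K.
Mismatch strain = Δα·ΔT = 8.87×10⁻⁶ × 132.0 = 1.17×10⁻³.

1.17×10⁻³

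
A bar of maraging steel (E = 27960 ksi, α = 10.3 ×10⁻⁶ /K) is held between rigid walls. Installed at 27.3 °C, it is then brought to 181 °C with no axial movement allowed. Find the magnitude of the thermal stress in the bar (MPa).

E = 27960 ksi = 192.8 GPa.
ΔT = 153.7 K. Constrained thermal stress σ = E·α·ΔT = 192.8×10³ MPa × 10.3×10⁻⁶ × 153.7 = 305 MPa (compressive).

305 MPa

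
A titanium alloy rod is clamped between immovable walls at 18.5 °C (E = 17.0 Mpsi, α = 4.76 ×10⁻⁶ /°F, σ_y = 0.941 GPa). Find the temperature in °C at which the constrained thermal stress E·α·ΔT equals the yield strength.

E = 17.0 Mpsi = 117.2 GPa.
α = 4.76×10⁻⁶/°F × 9/5 = 8.57×10⁻⁶/K.
σ_y = 0.941 GPa = 941.0 MPa.
E·α·ΔT = 941.0 MPa ⇒ ΔT = 941.0 / (117.2×10³ × 8.57×10⁻⁶) = 937.0 K.
T = 18.5 + 937.0 = 955.5 °C.

956 °C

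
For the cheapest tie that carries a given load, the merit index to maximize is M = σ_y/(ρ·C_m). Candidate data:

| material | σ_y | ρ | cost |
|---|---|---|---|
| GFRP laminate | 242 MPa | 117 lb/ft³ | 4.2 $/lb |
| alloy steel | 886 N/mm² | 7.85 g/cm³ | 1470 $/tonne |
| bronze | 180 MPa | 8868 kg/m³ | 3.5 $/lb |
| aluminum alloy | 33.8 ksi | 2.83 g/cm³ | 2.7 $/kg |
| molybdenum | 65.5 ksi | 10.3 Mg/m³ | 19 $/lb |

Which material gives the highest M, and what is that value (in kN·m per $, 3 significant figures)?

alloy steel, M = 76.8 kN·m per $

Convert each candidate to consistent units, then evaluate M:
  GFRP laminate: σ_y = 242.0 MPa, ρ = 1874 kg/m³, cost = 9.259 $/kg
  alloy steel: σ_y = 886.0 MPa, ρ = 7850 kg/m³, cost = 1.470 $/kg
  bronze: σ_y = 180.0 MPa, ρ = 8868 kg/m³, cost = 7.716 $/kg
  aluminum alloy: σ_y = 233.0 MPa, ρ = 2830 kg/m³, cost = 2.700 $/kg
  molybdenum: σ_y = 451.6 MPa, ρ = 10300 kg/m³, cost = 41.89 $/kg
  alloy steel: M = 76.8 kN·m per $
  aluminum alloy: M = 30.5 kN·m per $
  GFRP laminate: M = 13.9 kN·m per $
  bronze: M = 2.63 kN·m per $
  molybdenum: M = 1.05 kN·m per $
The maximum is for alloy steel.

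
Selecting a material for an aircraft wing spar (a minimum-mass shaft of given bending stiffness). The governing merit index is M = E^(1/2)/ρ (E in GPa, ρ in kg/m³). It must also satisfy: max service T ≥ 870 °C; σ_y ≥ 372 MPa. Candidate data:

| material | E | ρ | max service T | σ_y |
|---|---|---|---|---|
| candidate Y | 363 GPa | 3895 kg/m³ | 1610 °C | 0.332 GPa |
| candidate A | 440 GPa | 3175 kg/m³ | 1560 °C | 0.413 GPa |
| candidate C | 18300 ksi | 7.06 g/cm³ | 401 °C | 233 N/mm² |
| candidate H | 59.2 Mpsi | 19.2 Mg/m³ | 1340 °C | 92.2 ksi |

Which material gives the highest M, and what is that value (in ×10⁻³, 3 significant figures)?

candidate A, M = 6.61×10⁻³

Screen on constraints: max service T ≥ 870 °C; σ_y ≥ 372 MPa. Survivors: candidate A, candidate H.
Convert each candidate to consistent units, then evaluate M:
  candidate A: E = 440.0 GPa, ρ = 3175 kg/m³
  candidate H: E = 408.2 GPa, ρ = 19200 kg/m³
  candidate A: M = 6.61×10⁻³
  candidate H: M = 1.05×10⁻³
Candidate A ranks first.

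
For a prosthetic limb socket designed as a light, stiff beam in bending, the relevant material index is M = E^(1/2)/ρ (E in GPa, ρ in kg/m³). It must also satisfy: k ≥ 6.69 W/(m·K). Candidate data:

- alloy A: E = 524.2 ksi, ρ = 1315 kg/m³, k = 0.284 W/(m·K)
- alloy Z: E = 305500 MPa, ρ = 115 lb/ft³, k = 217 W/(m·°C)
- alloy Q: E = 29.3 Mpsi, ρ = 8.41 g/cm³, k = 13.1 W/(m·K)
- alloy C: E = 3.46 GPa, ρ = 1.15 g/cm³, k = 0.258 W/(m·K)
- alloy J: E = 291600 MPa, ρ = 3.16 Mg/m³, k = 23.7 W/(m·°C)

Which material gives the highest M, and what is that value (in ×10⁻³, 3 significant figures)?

Screen on constraints: k ≥ 6.69 W/(m·K). Survivors: alloy Z, alloy Q, alloy J.
Convert each candidate to consistent units, then evaluate M:
  alloy Z: E = 305.5 GPa, ρ = 1842 kg/m³
  alloy Q: E = 202.0 GPa, ρ = 8410 kg/m³
  alloy J: E = 291.6 GPa, ρ = 3160 kg/m³
  alloy Z: M = 9.49×10⁻³
  alloy J: M = 5.40×10⁻³
  alloy Q: M = 1.69×10⁻³
Highest index: alloy Z.

alloy Z, M = 9.49×10⁻³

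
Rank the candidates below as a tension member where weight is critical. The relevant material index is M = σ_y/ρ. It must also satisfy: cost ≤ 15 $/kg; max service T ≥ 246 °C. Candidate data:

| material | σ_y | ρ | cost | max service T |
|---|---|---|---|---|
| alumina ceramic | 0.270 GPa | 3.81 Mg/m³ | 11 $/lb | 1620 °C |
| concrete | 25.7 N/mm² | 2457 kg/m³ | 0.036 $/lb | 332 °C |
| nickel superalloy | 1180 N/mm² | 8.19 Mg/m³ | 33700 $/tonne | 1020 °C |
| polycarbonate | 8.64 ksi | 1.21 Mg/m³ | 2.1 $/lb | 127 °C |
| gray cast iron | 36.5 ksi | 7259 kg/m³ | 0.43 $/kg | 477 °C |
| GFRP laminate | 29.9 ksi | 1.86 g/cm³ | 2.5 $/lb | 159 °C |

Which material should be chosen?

gray cast iron

Screen on constraints: cost ≤ 15 $/kg; max service T ≥ 246 °C. Survivors: concrete, gray cast iron.
Convert each candidate to consistent units, then evaluate M:
  concrete: σ_y = 25.70 MPa, ρ = 2457 kg/m³
  gray cast iron: σ_y = 251.7 MPa, ρ = 7259 kg/m³
  gray cast iron: M = 34.7 kN·m/kg
  concrete: M = 10.5 kN·m/kg
Highest index: gray cast iron.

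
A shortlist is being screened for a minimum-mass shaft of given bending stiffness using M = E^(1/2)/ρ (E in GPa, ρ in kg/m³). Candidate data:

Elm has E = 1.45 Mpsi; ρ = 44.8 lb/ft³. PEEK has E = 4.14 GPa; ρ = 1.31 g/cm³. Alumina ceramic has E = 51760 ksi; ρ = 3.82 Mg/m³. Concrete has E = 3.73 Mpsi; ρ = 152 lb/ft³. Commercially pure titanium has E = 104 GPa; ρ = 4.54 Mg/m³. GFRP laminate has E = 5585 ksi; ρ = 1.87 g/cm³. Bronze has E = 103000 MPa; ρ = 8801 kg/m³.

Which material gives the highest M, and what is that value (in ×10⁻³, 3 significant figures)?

In SI units:
  elm: E = 9.997 GPa, ρ = 717.6 kg/m³
  PEEK: E = 4.140 GPa, ρ = 1310 kg/m³
  alumina ceramic: E = 356.9 GPa, ρ = 3820 kg/m³
  concrete: E = 25.72 GPa, ρ = 2435 kg/m³
  commercially pure titanium: E = 104.0 GPa, ρ = 4540 kg/m³
  GFRP laminate: E = 38.51 GPa, ρ = 1870 kg/m³
  bronze: E = 103.0 GPa, ρ = 8801 kg/m³
  alumina ceramic: M = 4.95×10⁻³
  elm: M = 4.41×10⁻³
  GFRP laminate: M = 3.32×10⁻³
  commercially pure titanium: M = 2.25×10⁻³
  concrete: M = 2.08×10⁻³
  PEEK: M = 1.55×10⁻³
  bronze: M = 1.15×10⁻³
The maximum is for alumina ceramic.

alumina ceramic, M = 4.95×10⁻³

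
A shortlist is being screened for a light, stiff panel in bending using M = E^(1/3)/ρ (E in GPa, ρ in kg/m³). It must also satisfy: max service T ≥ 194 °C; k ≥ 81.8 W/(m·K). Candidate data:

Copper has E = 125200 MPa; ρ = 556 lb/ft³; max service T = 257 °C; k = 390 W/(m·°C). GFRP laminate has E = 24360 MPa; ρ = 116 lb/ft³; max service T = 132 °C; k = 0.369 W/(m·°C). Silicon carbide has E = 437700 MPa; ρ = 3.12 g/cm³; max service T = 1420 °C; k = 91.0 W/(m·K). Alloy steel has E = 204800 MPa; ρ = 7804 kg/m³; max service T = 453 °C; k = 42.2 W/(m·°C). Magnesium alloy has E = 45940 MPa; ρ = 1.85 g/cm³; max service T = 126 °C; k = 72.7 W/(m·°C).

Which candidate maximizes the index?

Screen on constraints: max service T ≥ 194 °C; k ≥ 81.8 W/(m·K). Survivors: copper, silicon carbide.
Putting every candidate on a common basis:
  copper: E = 125.2 GPa, ρ = 8906 kg/m³
  silicon carbide: E = 437.7 GPa, ρ = 3120 kg/m³
  silicon carbide: M = 2.43×10⁻³
  copper: M = 0.562×10⁻³
Silicon carbide ranks first.

silicon carbide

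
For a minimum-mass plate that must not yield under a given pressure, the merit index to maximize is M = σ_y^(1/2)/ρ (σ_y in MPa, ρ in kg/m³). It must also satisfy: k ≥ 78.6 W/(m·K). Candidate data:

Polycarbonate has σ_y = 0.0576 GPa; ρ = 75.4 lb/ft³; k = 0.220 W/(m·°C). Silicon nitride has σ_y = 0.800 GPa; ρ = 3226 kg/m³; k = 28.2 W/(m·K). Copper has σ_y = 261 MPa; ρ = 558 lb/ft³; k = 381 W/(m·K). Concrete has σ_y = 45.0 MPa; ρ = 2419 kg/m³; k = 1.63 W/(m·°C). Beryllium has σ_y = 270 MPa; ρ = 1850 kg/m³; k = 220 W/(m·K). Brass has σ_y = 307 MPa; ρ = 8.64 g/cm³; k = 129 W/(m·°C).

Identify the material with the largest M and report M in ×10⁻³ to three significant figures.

beryllium, M = 8.88×10⁻³

Screen on constraints: k ≥ 78.6 W/(m·K). Survivors: copper, beryllium, brass.
After converting to SI:
  copper: σ_y = 261.0 MPa, ρ = 8938 kg/m³
  beryllium: σ_y = 270.0 MPa, ρ = 1850 kg/m³
  brass: σ_y = 307.0 MPa, ρ = 8640 kg/m³
  beryllium: M = 8.88×10⁻³
  brass: M = 2.03×10⁻³
  copper: M = 1.81×10⁻³
Highest index: beryllium.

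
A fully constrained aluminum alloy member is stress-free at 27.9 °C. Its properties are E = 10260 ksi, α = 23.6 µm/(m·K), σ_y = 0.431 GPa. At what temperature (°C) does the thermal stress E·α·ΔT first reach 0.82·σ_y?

240 °C

E = 10260 ksi = 70.74 GPa.
σ_y = 0.431 GPa = 431.0 MPa.
E·α·ΔT = 353.4 MPa ⇒ ΔT = 353.4 / (70.74×10³ × 23.6×10⁻⁶) = 211.7 K.
T = 27.9 + 211.7 = 239.6 °C.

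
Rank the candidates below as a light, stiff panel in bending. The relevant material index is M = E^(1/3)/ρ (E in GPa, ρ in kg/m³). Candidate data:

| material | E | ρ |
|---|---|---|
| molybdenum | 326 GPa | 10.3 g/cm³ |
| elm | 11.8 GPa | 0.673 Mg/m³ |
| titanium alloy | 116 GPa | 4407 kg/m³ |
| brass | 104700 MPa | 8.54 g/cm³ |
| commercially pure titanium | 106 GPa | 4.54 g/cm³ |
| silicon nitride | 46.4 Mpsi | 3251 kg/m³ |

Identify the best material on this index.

elm

After converting to SI:
  molybdenum: E = 326.0 GPa, ρ = 10300 kg/m³
  elm: E = 11.80 GPa, ρ = 673.0 kg/m³
  titanium alloy: E = 116.0 GPa, ρ = 4407 kg/m³
  brass: E = 104.7 GPa, ρ = 8540 kg/m³
  commercially pure titanium: E = 106.0 GPa, ρ = 4540 kg/m³
  silicon nitride: E = 319.9 GPa, ρ = 3251 kg/m³
  elm: M = 3.38×10⁻³
  silicon nitride: M = 2.10×10⁻³
  titanium alloy: M = 1.11×10⁻³
  commercially pure titanium: M = 1.04×10⁻³
  molybdenum: M = 0.668×10⁻³
  brass: M = 0.552×10⁻³
Highest index: elm.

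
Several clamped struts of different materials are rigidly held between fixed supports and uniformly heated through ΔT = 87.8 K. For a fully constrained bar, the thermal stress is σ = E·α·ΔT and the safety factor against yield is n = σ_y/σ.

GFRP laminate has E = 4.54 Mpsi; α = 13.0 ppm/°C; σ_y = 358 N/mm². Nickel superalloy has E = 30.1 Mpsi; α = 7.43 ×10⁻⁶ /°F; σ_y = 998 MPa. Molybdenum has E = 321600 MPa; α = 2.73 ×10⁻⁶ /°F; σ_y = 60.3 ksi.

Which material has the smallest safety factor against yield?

Per material, after unit conversion:
  GFRP laminate: E = 31.30, α = 13.0, σ_y = 358.0 → σ = 35.7 MPa, n = 10.0
  nickel superalloy: E = 207.5, α = 13.4, σ_y = 998.0 → σ = 244 MPa, n = 4.10
  molybdenum: E = 321.6, α = 4.91, σ_y = 415.8 → σ = 139 MPa, n = 3.00
Smallest n: molybdenum with n = 3.00.

molybdenum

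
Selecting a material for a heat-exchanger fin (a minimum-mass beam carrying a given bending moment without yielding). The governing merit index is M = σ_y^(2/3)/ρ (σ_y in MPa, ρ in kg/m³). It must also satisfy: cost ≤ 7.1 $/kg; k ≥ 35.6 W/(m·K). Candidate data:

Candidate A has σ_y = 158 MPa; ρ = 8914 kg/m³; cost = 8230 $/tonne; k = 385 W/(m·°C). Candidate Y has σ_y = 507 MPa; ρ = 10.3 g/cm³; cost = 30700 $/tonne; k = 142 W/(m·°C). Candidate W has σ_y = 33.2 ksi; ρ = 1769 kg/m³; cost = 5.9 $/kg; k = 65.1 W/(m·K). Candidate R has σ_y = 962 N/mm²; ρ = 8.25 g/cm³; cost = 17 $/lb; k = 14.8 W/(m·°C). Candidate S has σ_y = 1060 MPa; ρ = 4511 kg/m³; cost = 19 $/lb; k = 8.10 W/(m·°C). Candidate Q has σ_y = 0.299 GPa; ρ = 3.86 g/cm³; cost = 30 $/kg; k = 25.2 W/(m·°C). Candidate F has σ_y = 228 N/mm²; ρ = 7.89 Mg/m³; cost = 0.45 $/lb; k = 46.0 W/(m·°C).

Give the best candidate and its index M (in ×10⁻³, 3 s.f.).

Screen on constraints: cost ≤ 7.1 $/kg; k ≥ 35.6 W/(m·K). Survivors: candidate W, candidate F.
In SI units:
  candidate W: σ_y = 228.9 MPa, ρ = 1769 kg/m³
  candidate F: σ_y = 228.0 MPa, ρ = 7890 kg/m³
  candidate W: M = 21.2×10⁻³
  candidate F: M = 4.73×10⁻³
Candidate W ranks first.

candidate W, M = 21.2×10⁻³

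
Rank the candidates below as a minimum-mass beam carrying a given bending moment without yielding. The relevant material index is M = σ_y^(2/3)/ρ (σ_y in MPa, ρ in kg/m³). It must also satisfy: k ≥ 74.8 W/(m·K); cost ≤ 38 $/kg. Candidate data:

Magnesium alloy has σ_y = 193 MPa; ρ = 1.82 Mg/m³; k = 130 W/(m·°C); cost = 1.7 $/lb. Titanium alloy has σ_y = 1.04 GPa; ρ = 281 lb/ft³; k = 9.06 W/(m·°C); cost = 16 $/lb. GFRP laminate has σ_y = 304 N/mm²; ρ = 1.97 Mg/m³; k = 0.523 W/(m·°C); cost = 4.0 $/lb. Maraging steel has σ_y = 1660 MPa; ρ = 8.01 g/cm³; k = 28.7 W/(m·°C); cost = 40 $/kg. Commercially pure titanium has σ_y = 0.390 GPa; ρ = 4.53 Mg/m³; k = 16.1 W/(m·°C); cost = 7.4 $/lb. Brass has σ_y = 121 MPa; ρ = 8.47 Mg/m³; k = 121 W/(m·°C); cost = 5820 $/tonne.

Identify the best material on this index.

Screen on constraints: k ≥ 74.8 W/(m·K); cost ≤ 38 $/kg. Survivors: magnesium alloy, brass.
Normalizing units and computing the index:
  magnesium alloy: σ_y = 193.0 MPa, ρ = 1820 kg/m³
  brass: σ_y = 121.0 MPa, ρ = 8470 kg/m³
  magnesium alloy: M = 18.3×10⁻³
  brass: M = 2.89×10⁻³
Magnesium alloy has the largest M.

magnesium alloy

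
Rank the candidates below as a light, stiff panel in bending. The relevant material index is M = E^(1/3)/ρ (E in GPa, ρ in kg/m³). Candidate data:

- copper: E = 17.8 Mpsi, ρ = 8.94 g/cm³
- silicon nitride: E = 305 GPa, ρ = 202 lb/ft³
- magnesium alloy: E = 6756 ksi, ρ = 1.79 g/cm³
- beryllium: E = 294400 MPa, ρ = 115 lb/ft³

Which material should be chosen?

Putting every candidate on a common basis:
  copper: E = 122.7 GPa, ρ = 8940 kg/m³
  silicon nitride: E = 305.0 GPa, ρ = 3236 kg/m³
  magnesium alloy: E = 46.58 GPa, ρ = 1790 kg/m³
  beryllium: E = 294.4 GPa, ρ = 1842 kg/m³
  beryllium: M = 3.61×10⁻³
  silicon nitride: M = 2.08×10⁻³
  magnesium alloy: M = 2.01×10⁻³
  copper: M = 0.556×10⁻³
Beryllium has the largest M.

beryllium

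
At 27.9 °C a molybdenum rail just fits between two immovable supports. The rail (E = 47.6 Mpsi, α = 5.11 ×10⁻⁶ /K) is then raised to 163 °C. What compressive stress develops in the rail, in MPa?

E = 47.6 Mpsi = 328.2 GPa.
ΔT = 135.1 K. Constrained thermal stress σ = E·α·ΔT = 328.2×10³ MPa × 5.11×10⁻⁶ × 135.1 = 227 MPa (compressive).

227 MPa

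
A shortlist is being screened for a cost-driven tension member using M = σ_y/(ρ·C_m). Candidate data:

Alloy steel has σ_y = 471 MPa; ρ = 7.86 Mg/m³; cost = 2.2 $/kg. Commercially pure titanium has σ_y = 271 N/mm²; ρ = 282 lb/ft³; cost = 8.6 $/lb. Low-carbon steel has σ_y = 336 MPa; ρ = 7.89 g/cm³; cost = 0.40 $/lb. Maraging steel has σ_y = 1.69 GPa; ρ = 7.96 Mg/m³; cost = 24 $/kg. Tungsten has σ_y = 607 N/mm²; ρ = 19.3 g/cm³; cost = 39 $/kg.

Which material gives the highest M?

Putting every candidate on a common basis:
  alloy steel: σ_y = 471.0 MPa, ρ = 7860 kg/m³, cost = 2.200 $/kg
  commercially pure titanium: σ_y = 271.0 MPa, ρ = 4517 kg/m³, cost = 18.96 $/kg
  low-carbon steel: σ_y = 336.0 MPa, ρ = 7890 kg/m³, cost = 0.8818 $/kg
  maraging steel: σ_y = 1690 MPa, ρ = 7960 kg/m³, cost = 24.00 $/kg
  tungsten: σ_y = 607.0 MPa, ρ = 19300 kg/m³, cost = 39.00 $/kg
  low-carbon steel: M = 48.3 kN·m per $
  alloy steel: M = 27.2 kN·m per $
  maraging steel: M = 8.85 kN·m per $
  commercially pure titanium: M = 3.16 kN·m per $
  tungsten: M = 0.806 kN·m per $
The maximum is for low-carbon steel.

low-carbon steel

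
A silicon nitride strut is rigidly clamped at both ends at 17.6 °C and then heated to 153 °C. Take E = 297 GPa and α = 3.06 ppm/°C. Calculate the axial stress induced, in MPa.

123 MPa

ΔT = 135.4 K. Constrained thermal stress σ = E·α·ΔT = 297.0×10³ MPa × 3.06×10⁻⁶ × 135.4 = 123 MPa (compressive).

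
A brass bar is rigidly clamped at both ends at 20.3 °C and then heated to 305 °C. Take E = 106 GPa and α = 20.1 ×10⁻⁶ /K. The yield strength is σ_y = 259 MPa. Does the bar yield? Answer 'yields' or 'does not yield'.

ΔT = 284.7 K. Constrained thermal stress σ = E·α·ΔT = 106.0×10³ MPa × 20.1×10⁻⁶ × 284.7 = 607 MPa (compressive).
Compare to σ_y = 259 MPa: σ ≥ σ_y, so it yields.

yields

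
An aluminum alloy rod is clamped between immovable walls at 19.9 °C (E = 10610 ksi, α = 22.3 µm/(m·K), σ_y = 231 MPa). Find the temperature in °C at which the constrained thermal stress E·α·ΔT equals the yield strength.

E = 10610 ksi = 73.15 GPa.
E·α·ΔT = 231.0 MPa ⇒ ΔT = 231.0 / (73.15×10³ × 22.3×10⁻⁶) = 141.6 K.
T = 19.9 + 141.6 = 161.5 °C.

162 °C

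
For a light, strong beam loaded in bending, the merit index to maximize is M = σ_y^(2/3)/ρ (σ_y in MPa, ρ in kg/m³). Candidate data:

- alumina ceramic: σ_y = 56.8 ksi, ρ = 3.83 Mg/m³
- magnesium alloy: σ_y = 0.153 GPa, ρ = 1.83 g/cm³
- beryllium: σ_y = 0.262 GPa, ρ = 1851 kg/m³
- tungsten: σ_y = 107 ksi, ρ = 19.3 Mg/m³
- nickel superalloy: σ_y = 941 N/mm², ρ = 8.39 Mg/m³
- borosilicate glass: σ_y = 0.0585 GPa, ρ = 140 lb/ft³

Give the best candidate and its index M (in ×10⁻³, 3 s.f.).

Putting every candidate on a common basis:
  alumina ceramic: σ_y = 391.6 MPa, ρ = 3830 kg/m³
  magnesium alloy: σ_y = 153.0 MPa, ρ = 1830 kg/m³
  beryllium: σ_y = 262.0 MPa, ρ = 1851 kg/m³
  tungsten: σ_y = 737.7 MPa, ρ = 19300 kg/m³
  nickel superalloy: σ_y = 941.0 MPa, ρ = 8390 kg/m³
  borosilicate glass: σ_y = 58.50 MPa, ρ = 2243 kg/m³
  beryllium: M = 22.1×10⁻³
  magnesium alloy: M = 15.6×10⁻³
  alumina ceramic: M = 14.0×10⁻³
  nickel superalloy: M = 11.4×10⁻³
  borosilicate glass: M = 6.72×10⁻³
  tungsten: M = 4.23×10⁻³
Highest index: beryllium.

beryllium, M = 22.1×10⁻³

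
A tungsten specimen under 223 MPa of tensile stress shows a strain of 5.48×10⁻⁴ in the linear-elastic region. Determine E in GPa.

E = σ/ε = 223 MPa / 5.48×10⁻⁴ = 406900 MPa = 407 GPa.

407 GPa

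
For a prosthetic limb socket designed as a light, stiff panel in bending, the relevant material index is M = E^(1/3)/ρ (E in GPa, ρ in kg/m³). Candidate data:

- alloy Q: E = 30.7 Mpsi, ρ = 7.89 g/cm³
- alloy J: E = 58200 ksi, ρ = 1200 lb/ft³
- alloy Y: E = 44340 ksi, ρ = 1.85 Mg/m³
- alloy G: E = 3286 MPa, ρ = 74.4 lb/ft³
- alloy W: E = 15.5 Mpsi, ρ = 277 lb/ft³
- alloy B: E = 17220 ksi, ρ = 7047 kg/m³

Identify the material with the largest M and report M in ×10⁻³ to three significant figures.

alloy Y, M = 3.64×10⁻³

Normalizing units and computing the index:
  alloy Q: E = 211.7 GPa, ρ = 7890 kg/m³
  alloy J: E = 401.3 GPa, ρ = 19220 kg/m³
  alloy Y: E = 305.7 GPa, ρ = 1850 kg/m³
  alloy G: E = 3.286 GPa, ρ = 1192 kg/m³
  alloy W: E = 106.9 GPa, ρ = 4437 kg/m³
  alloy B: E = 118.7 GPa, ρ = 7047 kg/m³
  alloy Y: M = 3.64×10⁻³
  alloy G: M = 1.25×10⁻³
  alloy W: M = 1.07×10⁻³
  alloy Q: M = 0.755×10⁻³
  alloy B: M = 0.697×10⁻³
  alloy J: M = 0.384×10⁻³
Highest index: alloy Y.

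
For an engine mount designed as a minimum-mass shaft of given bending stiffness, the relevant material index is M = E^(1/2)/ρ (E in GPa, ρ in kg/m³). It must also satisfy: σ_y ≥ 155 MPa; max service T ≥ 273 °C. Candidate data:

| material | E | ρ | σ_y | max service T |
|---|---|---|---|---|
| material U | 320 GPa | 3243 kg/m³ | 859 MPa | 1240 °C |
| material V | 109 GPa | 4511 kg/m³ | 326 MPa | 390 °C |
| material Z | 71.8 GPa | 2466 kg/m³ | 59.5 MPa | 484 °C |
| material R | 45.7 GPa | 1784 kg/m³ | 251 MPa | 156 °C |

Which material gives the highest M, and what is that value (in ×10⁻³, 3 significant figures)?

material U, M = 5.52×10⁻³

Screen on constraints: σ_y ≥ 155 MPa; max service T ≥ 273 °C. Survivors: material U, material V.
Evaluate M for each candidate:
  material U: M = 5.52×10⁻³
  material V: M = 2.31×10⁻³
Material U ranks first.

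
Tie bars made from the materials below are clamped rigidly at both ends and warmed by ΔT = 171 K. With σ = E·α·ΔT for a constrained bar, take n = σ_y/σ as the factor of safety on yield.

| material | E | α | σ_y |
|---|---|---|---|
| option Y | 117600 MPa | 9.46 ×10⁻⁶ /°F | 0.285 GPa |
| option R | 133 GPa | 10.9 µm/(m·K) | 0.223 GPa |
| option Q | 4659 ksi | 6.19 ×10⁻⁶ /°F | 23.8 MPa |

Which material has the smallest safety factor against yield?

option Q

In consistent units (E in GPa, α in ×10⁻⁶/K, σ_y in MPa):
  option Y: E = 117.6, α = 17.0, σ_y = 285.0 → σ = 342 MPa, n = 0.832
  option R: E = 133.0, α = 10.9, σ_y = 223.0 → σ = 248 MPa, n = 0.900
  option Q: E = 32.12, α = 11.1, σ_y = 23.80 → σ = 61.2 MPa, n = 0.389
The minimum is option Q at n = 0.389.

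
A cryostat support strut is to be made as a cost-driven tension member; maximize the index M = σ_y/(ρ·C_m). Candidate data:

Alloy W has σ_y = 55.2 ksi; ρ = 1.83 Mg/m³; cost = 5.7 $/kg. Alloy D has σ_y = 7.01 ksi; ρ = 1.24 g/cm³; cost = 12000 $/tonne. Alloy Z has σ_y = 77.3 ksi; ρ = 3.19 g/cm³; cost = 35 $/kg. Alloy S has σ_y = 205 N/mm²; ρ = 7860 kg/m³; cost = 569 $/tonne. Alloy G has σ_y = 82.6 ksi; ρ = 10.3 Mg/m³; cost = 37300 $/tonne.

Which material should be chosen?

alloy S

After converting to SI:
  alloy W: σ_y = 380.6 MPa, ρ = 1830 kg/m³, cost = 5.700 $/kg
  alloy D: σ_y = 48.33 MPa, ρ = 1240 kg/m³, cost = 12.00 $/kg
  alloy Z: σ_y = 533.0 MPa, ρ = 3190 kg/m³, cost = 35.00 $/kg
  alloy S: σ_y = 205.0 MPa, ρ = 7860 kg/m³, cost = 0.5690 $/kg
  alloy G: σ_y = 569.5 MPa, ρ = 10300 kg/m³, cost = 37.30 $/kg
  alloy S: M = 45.8 kN·m per $
  alloy W: M = 36.5 kN·m per $
  alloy Z: M = 4.77 kN·m per $
  alloy D: M = 3.25 kN·m per $
  alloy G: M = 1.48 kN·m per $
Alloy S has the largest M.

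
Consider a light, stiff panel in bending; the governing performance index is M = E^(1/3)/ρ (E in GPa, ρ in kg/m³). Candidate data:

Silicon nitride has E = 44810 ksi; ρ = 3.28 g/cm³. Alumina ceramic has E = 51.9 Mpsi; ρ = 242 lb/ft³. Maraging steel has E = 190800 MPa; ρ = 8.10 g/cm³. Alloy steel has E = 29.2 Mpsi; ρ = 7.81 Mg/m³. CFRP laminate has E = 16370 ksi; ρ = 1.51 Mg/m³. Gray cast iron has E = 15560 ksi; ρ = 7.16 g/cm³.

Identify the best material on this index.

Putting every candidate on a common basis:
  silicon nitride: E = 309.0 GPa, ρ = 3280 kg/m³
  alumina ceramic: E = 357.8 GPa, ρ = 3876 kg/m³
  maraging steel: E = 190.8 GPa, ρ = 8100 kg/m³
  alloy steel: E = 201.3 GPa, ρ = 7810 kg/m³
  CFRP laminate: E = 112.9 GPa, ρ = 1510 kg/m³
  gray cast iron: E = 107.3 GPa, ρ = 7160 kg/m³
  CFRP laminate: M = 3.20×10⁻³
  silicon nitride: M = 2.06×10⁻³
  alumina ceramic: M = 1.83×10⁻³
  alloy steel: M = 0.750×10⁻³
  maraging steel: M = 0.711×10⁻³
  gray cast iron: M = 0.664×10⁻³
The maximum is for CFRP laminate.

CFRP laminate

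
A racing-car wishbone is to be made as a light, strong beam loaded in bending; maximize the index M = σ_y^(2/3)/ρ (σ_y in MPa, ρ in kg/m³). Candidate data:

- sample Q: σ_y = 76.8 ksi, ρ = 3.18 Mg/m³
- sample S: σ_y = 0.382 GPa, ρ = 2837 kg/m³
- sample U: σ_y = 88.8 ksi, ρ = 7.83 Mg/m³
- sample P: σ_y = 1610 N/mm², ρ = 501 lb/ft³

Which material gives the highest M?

In SI units:
  sample Q: σ_y = 529.5 MPa, ρ = 3180 kg/m³
  sample S: σ_y = 382.0 MPa, ρ = 2837 kg/m³
  sample U: σ_y = 612.3 MPa, ρ = 7830 kg/m³
  sample P: σ_y = 1610 MPa, ρ = 8025 kg/m³
  sample Q: M = 20.6×10⁻³
  sample S: M = 18.6×10⁻³
  sample P: M = 17.1×10⁻³
  sample U: M = 9.21×10⁻³
The maximum is for sample Q.

sample Q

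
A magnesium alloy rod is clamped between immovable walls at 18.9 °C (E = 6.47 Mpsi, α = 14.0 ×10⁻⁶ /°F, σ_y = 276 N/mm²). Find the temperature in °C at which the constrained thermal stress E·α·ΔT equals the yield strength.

264 °C

E = 6.47 Mpsi = 44.61 GPa.
α = 14.0×10⁻⁶/°F × 9/5 = 25.2×10⁻⁶/K.
σ_y = 276 N/mm² = 276.0 MPa.
E·α·ΔT = 276.0 MPa ⇒ ΔT = 276.0 / (44.61×10³ × 25.2×10⁻⁶) = 245.5 K.
T = 18.9 + 245.5 = 264.4 °C.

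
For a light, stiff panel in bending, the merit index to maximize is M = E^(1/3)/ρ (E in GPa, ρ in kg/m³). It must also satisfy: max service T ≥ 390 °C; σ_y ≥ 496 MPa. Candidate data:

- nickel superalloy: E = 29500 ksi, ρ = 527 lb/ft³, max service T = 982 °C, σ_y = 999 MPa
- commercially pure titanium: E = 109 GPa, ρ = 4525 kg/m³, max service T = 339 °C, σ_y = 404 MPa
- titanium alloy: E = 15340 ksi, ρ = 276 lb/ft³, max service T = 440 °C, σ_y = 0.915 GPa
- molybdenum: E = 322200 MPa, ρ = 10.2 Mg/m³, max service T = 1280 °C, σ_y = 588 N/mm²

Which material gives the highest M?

Screen on constraints: max service T ≥ 390 °C; σ_y ≥ 496 MPa. Survivors: nickel superalloy, titanium alloy, molybdenum.
In SI units:
  nickel superalloy: E = 203.4 GPa, ρ = 8442 kg/m³
  titanium alloy: E = 105.8 GPa, ρ = 4421 kg/m³
  molybdenum: E = 322.2 GPa, ρ = 10200 kg/m³
  titanium alloy: M = 1.07×10⁻³
  nickel superalloy: M = 0.697×10⁻³
  molybdenum: M = 0.672×10⁻³
The maximum is for titanium alloy.

titanium alloy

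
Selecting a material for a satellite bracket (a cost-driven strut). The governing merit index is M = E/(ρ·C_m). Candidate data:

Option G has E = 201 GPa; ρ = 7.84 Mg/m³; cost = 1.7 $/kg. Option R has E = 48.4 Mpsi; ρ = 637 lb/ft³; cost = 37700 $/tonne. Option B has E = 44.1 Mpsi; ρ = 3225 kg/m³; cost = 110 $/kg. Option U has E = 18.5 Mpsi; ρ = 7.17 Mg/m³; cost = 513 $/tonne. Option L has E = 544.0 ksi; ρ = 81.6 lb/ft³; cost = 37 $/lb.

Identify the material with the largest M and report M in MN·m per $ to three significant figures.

In SI units:
  option G: E = 201.0 GPa, ρ = 7840 kg/m³, cost = 1.700 $/kg
  option R: E = 333.7 GPa, ρ = 10200 kg/m³, cost = 37.70 $/kg
  option B: E = 304.1 GPa, ρ = 3225 kg/m³, cost = 110.0 $/kg
  option U: E = 127.6 GPa, ρ = 7170 kg/m³, cost = 0.5130 $/kg
  option L: E = 3.751 GPa, ρ = 1307 kg/m³, cost = 81.57 $/kg
  option U: M = 34.7 MN·m per $
  option G: M = 15.1 MN·m per $
  option R: M = 0.867 MN·m per $
  option B: M = 0.857 MN·m per $
  option L: M = 0.0352 MN·m per $
Option U ranks first.

option U, M = 34.7 MN·m per $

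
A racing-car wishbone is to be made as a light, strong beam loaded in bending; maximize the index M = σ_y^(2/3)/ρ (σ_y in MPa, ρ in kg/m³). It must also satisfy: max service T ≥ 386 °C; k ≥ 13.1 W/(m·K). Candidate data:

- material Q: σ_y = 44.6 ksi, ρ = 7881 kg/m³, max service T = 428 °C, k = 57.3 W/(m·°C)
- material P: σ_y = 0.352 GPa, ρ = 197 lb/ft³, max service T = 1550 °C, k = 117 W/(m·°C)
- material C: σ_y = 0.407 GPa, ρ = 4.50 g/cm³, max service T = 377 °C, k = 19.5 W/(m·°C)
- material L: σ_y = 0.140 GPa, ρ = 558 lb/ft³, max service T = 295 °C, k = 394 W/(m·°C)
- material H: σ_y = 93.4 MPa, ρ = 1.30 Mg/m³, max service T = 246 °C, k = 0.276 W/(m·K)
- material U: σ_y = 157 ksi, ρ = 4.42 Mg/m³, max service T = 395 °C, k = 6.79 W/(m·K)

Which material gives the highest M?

Screen on constraints: max service T ≥ 386 °C; k ≥ 13.1 W/(m·K). Survivors: material Q, material P.
Putting every candidate on a common basis:
  material Q: σ_y = 307.5 MPa, ρ = 7881 kg/m³
  material P: σ_y = 352.0 MPa, ρ = 3156 kg/m³
  material P: M = 15.8×10⁻³
  material Q: M = 5.78×10⁻³
Material P ranks first.

material P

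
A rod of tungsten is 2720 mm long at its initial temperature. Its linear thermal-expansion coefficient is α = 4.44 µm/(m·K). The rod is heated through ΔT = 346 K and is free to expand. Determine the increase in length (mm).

4.18 mm

ΔL = α·L₀·ΔT = 4.44×10⁻⁶ × 2720 mm × 346.0 K = 4.18 mm.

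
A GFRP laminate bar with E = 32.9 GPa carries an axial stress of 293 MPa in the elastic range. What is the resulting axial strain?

ε = σ/E = 293 / 32900 = 8.91×10⁻³.

8.91×10⁻³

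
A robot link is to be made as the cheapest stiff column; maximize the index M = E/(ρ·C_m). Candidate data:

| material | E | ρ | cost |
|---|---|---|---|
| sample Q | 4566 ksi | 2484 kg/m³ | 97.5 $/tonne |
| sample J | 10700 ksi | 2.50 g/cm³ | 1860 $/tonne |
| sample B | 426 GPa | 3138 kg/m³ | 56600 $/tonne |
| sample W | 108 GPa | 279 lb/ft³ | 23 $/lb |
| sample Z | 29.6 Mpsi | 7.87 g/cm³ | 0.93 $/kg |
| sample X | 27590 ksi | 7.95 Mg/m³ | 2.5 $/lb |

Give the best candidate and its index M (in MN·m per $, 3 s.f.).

sample Q, M = 130 MN·m per $

Convert each candidate to consistent units, then evaluate M:
  sample Q: E = 31.48 GPa, ρ = 2484 kg/m³, cost = 0.09750 $/kg
  sample J: E = 73.77 GPa, ρ = 2500 kg/m³, cost = 1.860 $/kg
  sample B: E = 426.0 GPa, ρ = 3138 kg/m³, cost = 56.60 $/kg
  sample W: E = 108.0 GPa, ρ = 4469 kg/m³, cost = 50.71 $/kg
  sample Z: E = 204.1 GPa, ρ = 7870 kg/m³, cost = 0.9300 $/kg
  sample X: E = 190.2 GPa, ρ = 7950 kg/m³, cost = 5.511 $/kg
  sample Q: M = 130 MN·m per $
  sample Z: M = 27.9 MN·m per $
  sample J: M = 15.9 MN·m per $
  sample X: M = 4.34 MN·m per $
  sample B: M = 2.40 MN·m per $
  sample W: M = 0.477 MN·m per $
The maximum is for sample Q.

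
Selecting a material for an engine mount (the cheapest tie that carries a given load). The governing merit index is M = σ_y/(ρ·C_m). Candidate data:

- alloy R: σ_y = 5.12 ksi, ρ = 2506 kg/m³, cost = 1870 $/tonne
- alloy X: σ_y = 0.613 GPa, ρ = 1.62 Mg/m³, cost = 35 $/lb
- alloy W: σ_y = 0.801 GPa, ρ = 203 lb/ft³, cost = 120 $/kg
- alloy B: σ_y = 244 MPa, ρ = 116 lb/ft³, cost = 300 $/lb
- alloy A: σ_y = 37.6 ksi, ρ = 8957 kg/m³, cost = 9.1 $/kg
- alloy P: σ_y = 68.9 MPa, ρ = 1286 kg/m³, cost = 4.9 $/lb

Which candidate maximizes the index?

alloy R

In SI units:
  alloy R: σ_y = 35.30 MPa, ρ = 2506 kg/m³, cost = 1.870 $/kg
  alloy X: σ_y = 613.0 MPa, ρ = 1620 kg/m³, cost = 77.16 $/kg
  alloy W: σ_y = 801.0 MPa, ρ = 3252 kg/m³, cost = 120.0 $/kg
  alloy B: σ_y = 244.0 MPa, ρ = 1858 kg/m³, cost = 661.4 $/kg
  alloy A: σ_y = 259.2 MPa, ρ = 8957 kg/m³, cost = 9.100 $/kg
  alloy P: σ_y = 68.90 MPa, ρ = 1286 kg/m³, cost = 10.80 $/kg
  alloy R: M = 7.53 kN·m per $
  alloy P: M = 4.96 kN·m per $
  alloy X: M = 4.90 kN·m per $
  alloy A: M = 3.18 kN·m per $
  alloy W: M = 2.05 kN·m per $
  alloy B: M = 0.199 kN·m per $
Alloy R ranks first.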